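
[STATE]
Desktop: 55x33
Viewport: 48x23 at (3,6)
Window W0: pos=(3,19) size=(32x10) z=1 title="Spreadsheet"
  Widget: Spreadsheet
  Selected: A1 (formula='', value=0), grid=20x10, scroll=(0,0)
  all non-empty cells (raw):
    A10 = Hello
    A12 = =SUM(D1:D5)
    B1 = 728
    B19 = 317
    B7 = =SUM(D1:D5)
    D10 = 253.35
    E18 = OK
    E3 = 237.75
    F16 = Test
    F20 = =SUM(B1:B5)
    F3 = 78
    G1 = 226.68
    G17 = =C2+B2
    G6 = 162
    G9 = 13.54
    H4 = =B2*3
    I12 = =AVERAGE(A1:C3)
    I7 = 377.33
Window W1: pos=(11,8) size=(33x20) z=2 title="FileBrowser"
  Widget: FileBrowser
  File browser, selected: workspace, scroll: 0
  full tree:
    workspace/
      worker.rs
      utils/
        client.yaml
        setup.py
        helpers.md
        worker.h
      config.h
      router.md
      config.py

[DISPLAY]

                                                
                                                
        ┏━━━━━━━━━━━━━━━━━━━━━━━━━━━━━━━┓       
        ┃ FileBrowser                   ┃       
        ┠───────────────────────────────┨       
        ┃> [-] workspace/               ┃       
        ┃    worker.rs                  ┃       
        ┃    [+] utils/                 ┃       
        ┃    config.h                   ┃       
        ┃    router.md                  ┃       
        ┃    config.py                  ┃       
        ┃                               ┃       
        ┃                               ┃       
┏━━━━━━━┃                               ┃       
┃ Spread┃                               ┃       
┠───────┃                               ┃       
┃A1:    ┃                               ┃       
┃       ┃                               ┃       
┃-------┃                               ┃       
┃  1    ┃                               ┃       
┃  2    ┃                               ┃       
┃  3    ┗━━━━━━━━━━━━━━━━━━━━━━━━━━━━━━━┛       
┗━━━━━━━━━━━━━━━━━━━━━━━━━━━━━━┛                


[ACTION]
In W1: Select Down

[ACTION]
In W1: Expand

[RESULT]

                                                
                                                
        ┏━━━━━━━━━━━━━━━━━━━━━━━━━━━━━━━┓       
        ┃ FileBrowser                   ┃       
        ┠───────────────────────────────┨       
        ┃  [-] workspace/               ┃       
        ┃  > worker.rs                  ┃       
        ┃    [+] utils/                 ┃       
        ┃    config.h                   ┃       
        ┃    router.md                  ┃       
        ┃    config.py                  ┃       
        ┃                               ┃       
        ┃                               ┃       
┏━━━━━━━┃                               ┃       
┃ Spread┃                               ┃       
┠───────┃                               ┃       
┃A1:    ┃                               ┃       
┃       ┃                               ┃       
┃-------┃                               ┃       
┃  1    ┃                               ┃       
┃  2    ┃                               ┃       
┃  3    ┗━━━━━━━━━━━━━━━━━━━━━━━━━━━━━━━┛       
┗━━━━━━━━━━━━━━━━━━━━━━━━━━━━━━┛                


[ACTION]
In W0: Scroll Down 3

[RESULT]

                                                
                                                
        ┏━━━━━━━━━━━━━━━━━━━━━━━━━━━━━━━┓       
        ┃ FileBrowser                   ┃       
        ┠───────────────────────────────┨       
        ┃  [-] workspace/               ┃       
        ┃  > worker.rs                  ┃       
        ┃    [+] utils/                 ┃       
        ┃    config.h                   ┃       
        ┃    router.md                  ┃       
        ┃    config.py                  ┃       
        ┃                               ┃       
        ┃                               ┃       
┏━━━━━━━┃                               ┃       
┃ Spread┃                               ┃       
┠───────┃                               ┃       
┃A1:    ┃                               ┃       
┃       ┃                               ┃       
┃-------┃                               ┃       
┃  4    ┃                               ┃       
┃  5    ┃                               ┃       
┃  6    ┗━━━━━━━━━━━━━━━━━━━━━━━━━━━━━━━┛       
┗━━━━━━━━━━━━━━━━━━━━━━━━━━━━━━┛                


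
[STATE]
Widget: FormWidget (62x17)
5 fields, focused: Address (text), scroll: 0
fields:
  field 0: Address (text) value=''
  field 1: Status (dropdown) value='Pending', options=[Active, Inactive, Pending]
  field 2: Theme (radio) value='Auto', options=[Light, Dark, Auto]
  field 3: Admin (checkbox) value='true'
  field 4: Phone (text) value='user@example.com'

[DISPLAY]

> Address:    [                                              ]
  Status:     [Pending                                      ▼]
  Theme:      ( ) Light  ( ) Dark  (●) Auto                   
  Admin:      [x]                                             
  Phone:      [user@example.com                              ]
                                                              
                                                              
                                                              
                                                              
                                                              
                                                              
                                                              
                                                              
                                                              
                                                              
                                                              
                                                              


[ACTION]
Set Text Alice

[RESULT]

> Address:    [Alice                                         ]
  Status:     [Pending                                      ▼]
  Theme:      ( ) Light  ( ) Dark  (●) Auto                   
  Admin:      [x]                                             
  Phone:      [user@example.com                              ]
                                                              
                                                              
                                                              
                                                              
                                                              
                                                              
                                                              
                                                              
                                                              
                                                              
                                                              
                                                              


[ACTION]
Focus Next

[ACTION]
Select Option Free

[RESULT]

  Address:    [Alice                                         ]
> Status:     [Pending                                      ▼]
  Theme:      ( ) Light  ( ) Dark  (●) Auto                   
  Admin:      [x]                                             
  Phone:      [user@example.com                              ]
                                                              
                                                              
                                                              
                                                              
                                                              
                                                              
                                                              
                                                              
                                                              
                                                              
                                                              
                                                              


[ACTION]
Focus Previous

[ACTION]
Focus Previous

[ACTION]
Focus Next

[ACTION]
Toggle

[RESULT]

> Address:    [Alice                                         ]
  Status:     [Pending                                      ▼]
  Theme:      ( ) Light  ( ) Dark  (●) Auto                   
  Admin:      [x]                                             
  Phone:      [user@example.com                              ]
                                                              
                                                              
                                                              
                                                              
                                                              
                                                              
                                                              
                                                              
                                                              
                                                              
                                                              
                                                              


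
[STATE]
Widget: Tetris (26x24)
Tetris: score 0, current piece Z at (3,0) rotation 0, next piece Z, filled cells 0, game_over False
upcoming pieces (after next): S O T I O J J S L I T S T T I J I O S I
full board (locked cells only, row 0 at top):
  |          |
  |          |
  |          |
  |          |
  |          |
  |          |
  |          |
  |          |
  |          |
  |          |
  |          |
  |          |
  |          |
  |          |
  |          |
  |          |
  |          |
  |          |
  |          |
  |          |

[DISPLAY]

   ▓▓     │Next:          
    ▓▓    │▓▓             
          │ ▓▓            
          │               
          │               
          │               
          │Score:         
          │0              
          │               
          │               
          │               
          │               
          │               
          │               
          │               
          │               
          │               
          │               
          │               
          │               
          │               
          │               
          │               
          │               


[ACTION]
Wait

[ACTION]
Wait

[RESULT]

          │Next:          
          │▓▓             
   ▓▓     │ ▓▓            
    ▓▓    │               
          │               
          │               
          │Score:         
          │0              
          │               
          │               
          │               
          │               
          │               
          │               
          │               
          │               
          │               
          │               
          │               
          │               
          │               
          │               
          │               
          │               


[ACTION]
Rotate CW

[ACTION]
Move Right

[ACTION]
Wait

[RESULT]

          │Next:          
          │▓▓             
          │ ▓▓            
     ▓    │               
    ▓▓    │               
    ▓     │               
          │Score:         
          │0              
          │               
          │               
          │               
          │               
          │               
          │               
          │               
          │               
          │               
          │               
          │               
          │               
          │               
          │               
          │               
          │               


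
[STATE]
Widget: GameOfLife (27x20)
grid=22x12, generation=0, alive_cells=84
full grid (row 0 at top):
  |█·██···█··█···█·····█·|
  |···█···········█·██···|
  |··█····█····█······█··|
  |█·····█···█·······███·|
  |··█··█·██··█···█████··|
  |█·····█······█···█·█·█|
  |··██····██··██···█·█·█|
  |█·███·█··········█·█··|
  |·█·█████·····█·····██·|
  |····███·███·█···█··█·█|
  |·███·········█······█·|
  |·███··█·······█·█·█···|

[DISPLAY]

Gen: 0                     
█·██···█··█···█·····█·     
···█···········█·██···     
··█····█····█······█··     
█·····█···█·······███·     
··█··█·██··█···█████··     
█·····█······█···█·█·█     
··██····██··██···█·█·█     
█·███·█··········█·█··     
·█·█████·····█·····██·     
····███·███·█···█··█·█     
·███·········█······█·     
·███··█·······█·█·█···     
                           
                           
                           
                           
                           
                           
                           


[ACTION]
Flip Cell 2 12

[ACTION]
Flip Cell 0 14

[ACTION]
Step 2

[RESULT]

Gen: 2                     
··██··················     
···█··············██··     
··█··············██·█·     
······██········██····     
██···█·██······█······     
·█·█···██···███████···     
·██·██·██··········██·     
·····██·██··██·····██·     
··················██··     
███·······█·███····█··     
██·····█·█··███···███·     
··█···················     
                           
                           
                           
                           
                           
                           
                           


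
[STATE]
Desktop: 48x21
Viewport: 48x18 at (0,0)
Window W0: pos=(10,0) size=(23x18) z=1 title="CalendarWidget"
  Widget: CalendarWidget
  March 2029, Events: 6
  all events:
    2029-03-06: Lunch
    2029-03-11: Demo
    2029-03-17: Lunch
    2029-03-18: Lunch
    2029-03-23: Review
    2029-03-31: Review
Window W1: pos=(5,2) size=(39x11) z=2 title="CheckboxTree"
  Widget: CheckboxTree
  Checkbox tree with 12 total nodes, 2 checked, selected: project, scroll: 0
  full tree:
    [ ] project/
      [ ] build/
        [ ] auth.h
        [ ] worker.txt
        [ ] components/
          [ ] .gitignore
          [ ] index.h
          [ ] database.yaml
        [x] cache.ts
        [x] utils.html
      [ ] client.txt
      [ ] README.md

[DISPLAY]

          ┏━━━━━━━━━━━━━━━━━━━━━┓               
          ┃ CalendarWidget      ┃               
     ┏━━━━━━━━━━━━━━━━━━━━━━━━━━━━━━━━━━━━━┓    
     ┃ CheckboxTree                        ┃    
     ┠─────────────────────────────────────┨    
     ┃>[-] project/                        ┃    
     ┃   [-] build/                        ┃    
     ┃     [ ] auth.h                      ┃    
     ┃     [ ] worker.txt                  ┃    
     ┃     [ ] components/                 ┃    
     ┃       [ ] .gitignore                ┃    
     ┃       [ ] index.h                   ┃    
     ┗━━━━━━━━━━━━━━━━━━━━━━━━━━━━━━━━━━━━━┛    
          ┃                     ┃               
          ┃                     ┃               
          ┃                     ┃               
          ┃                     ┃               
          ┗━━━━━━━━━━━━━━━━━━━━━┛               


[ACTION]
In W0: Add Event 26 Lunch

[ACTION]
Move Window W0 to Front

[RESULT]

          ┏━━━━━━━━━━━━━━━━━━━━━┓               
          ┃ CalendarWidget      ┃               
     ┏━━━━┠─────────────────────┨━━━━━━━━━━┓    
     ┃ Che┃      March 2029     ┃          ┃    
     ┠────┃Mo Tu We Th Fr Sa Su ┃──────────┨    
     ┃>[-]┃          1  2  3  4 ┃          ┃    
     ┃   [┃ 5  6*  7  8  9 10 11┃          ┃    
     ┃    ┃12 13 14 15 16 17* 18┃          ┃    
     ┃    ┃19 20 21 22 23* 24 25┃          ┃    
     ┃    ┃26* 27 28 29 30 31*  ┃          ┃    
     ┃    ┃                     ┃          ┃    
     ┃    ┃                     ┃          ┃    
     ┗━━━━┃                     ┃━━━━━━━━━━┛    
          ┃                     ┃               
          ┃                     ┃               
          ┃                     ┃               
          ┃                     ┃               
          ┗━━━━━━━━━━━━━━━━━━━━━┛               


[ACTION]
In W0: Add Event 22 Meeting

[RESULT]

          ┏━━━━━━━━━━━━━━━━━━━━━┓               
          ┃ CalendarWidget      ┃               
     ┏━━━━┠─────────────────────┨━━━━━━━━━━┓    
     ┃ Che┃      March 2029     ┃          ┃    
     ┠────┃Mo Tu We Th Fr Sa Su ┃──────────┨    
     ┃>[-]┃          1  2  3  4 ┃          ┃    
     ┃   [┃ 5  6*  7  8  9 10 11┃          ┃    
     ┃    ┃12 13 14 15 16 17* 18┃          ┃    
     ┃    ┃19 20 21 22* 23* 24 2┃          ┃    
     ┃    ┃26* 27 28 29 30 31*  ┃          ┃    
     ┃    ┃                     ┃          ┃    
     ┃    ┃                     ┃          ┃    
     ┗━━━━┃                     ┃━━━━━━━━━━┛    
          ┃                     ┃               
          ┃                     ┃               
          ┃                     ┃               
          ┃                     ┃               
          ┗━━━━━━━━━━━━━━━━━━━━━┛               


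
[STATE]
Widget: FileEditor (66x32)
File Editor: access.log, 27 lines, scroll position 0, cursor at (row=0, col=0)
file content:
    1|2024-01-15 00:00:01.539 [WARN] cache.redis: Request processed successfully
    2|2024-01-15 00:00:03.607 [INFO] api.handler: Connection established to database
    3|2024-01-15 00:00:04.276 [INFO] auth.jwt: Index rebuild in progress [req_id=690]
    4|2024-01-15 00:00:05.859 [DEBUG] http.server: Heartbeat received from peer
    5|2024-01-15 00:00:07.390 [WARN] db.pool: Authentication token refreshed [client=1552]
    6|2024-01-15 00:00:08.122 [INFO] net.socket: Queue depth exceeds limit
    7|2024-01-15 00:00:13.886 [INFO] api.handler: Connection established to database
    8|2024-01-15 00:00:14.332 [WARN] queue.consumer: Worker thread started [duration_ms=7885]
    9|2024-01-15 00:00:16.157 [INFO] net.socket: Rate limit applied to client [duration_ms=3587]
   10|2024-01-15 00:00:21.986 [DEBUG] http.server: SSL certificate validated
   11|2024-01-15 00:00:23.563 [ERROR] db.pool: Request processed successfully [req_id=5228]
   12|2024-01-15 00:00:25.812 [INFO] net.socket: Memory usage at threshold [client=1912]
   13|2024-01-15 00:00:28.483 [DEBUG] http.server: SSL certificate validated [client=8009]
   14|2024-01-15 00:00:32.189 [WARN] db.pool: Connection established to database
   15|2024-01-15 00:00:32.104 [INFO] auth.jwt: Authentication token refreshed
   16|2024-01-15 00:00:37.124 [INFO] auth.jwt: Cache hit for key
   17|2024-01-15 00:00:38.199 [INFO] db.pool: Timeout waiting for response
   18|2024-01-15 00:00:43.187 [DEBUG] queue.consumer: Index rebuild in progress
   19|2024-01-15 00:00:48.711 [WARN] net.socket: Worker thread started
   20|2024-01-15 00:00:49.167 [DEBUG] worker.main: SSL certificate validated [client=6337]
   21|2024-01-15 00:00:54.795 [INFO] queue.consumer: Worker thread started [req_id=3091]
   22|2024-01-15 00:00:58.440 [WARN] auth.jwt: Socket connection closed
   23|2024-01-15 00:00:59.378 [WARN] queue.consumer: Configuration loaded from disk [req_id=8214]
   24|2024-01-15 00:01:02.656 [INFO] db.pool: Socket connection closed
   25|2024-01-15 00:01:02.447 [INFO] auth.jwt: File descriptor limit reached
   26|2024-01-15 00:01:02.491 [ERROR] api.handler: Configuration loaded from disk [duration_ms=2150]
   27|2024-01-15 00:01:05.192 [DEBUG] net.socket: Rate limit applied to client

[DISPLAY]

█024-01-15 00:00:01.539 [WARN] cache.redis: Request processed suc▲
2024-01-15 00:00:03.607 [INFO] api.handler: Connection establishe█
2024-01-15 00:00:04.276 [INFO] auth.jwt: Index rebuild in progres░
2024-01-15 00:00:05.859 [DEBUG] http.server: Heartbeat received f░
2024-01-15 00:00:07.390 [WARN] db.pool: Authentication token refr░
2024-01-15 00:00:08.122 [INFO] net.socket: Queue depth exceeds li░
2024-01-15 00:00:13.886 [INFO] api.handler: Connection establishe░
2024-01-15 00:00:14.332 [WARN] queue.consumer: Worker thread star░
2024-01-15 00:00:16.157 [INFO] net.socket: Rate limit applied to ░
2024-01-15 00:00:21.986 [DEBUG] http.server: SSL certificate vali░
2024-01-15 00:00:23.563 [ERROR] db.pool: Request processed succes░
2024-01-15 00:00:25.812 [INFO] net.socket: Memory usage at thresh░
2024-01-15 00:00:28.483 [DEBUG] http.server: SSL certificate vali░
2024-01-15 00:00:32.189 [WARN] db.pool: Connection established to░
2024-01-15 00:00:32.104 [INFO] auth.jwt: Authentication token ref░
2024-01-15 00:00:37.124 [INFO] auth.jwt: Cache hit for key       ░
2024-01-15 00:00:38.199 [INFO] db.pool: Timeout waiting for respo░
2024-01-15 00:00:43.187 [DEBUG] queue.consumer: Index rebuild in ░
2024-01-15 00:00:48.711 [WARN] net.socket: Worker thread started ░
2024-01-15 00:00:49.167 [DEBUG] worker.main: SSL certificate vali░
2024-01-15 00:00:54.795 [INFO] queue.consumer: Worker thread star░
2024-01-15 00:00:58.440 [WARN] auth.jwt: Socket connection closed░
2024-01-15 00:00:59.378 [WARN] queue.consumer: Configuration load░
2024-01-15 00:01:02.656 [INFO] db.pool: Socket connection closed ░
2024-01-15 00:01:02.447 [INFO] auth.jwt: File descriptor limit re░
2024-01-15 00:01:02.491 [ERROR] api.handler: Configuration loaded░
2024-01-15 00:01:05.192 [DEBUG] net.socket: Rate limit applied to░
                                                                 ░
                                                                 ░
                                                                 ░
                                                                 ░
                                                                 ▼


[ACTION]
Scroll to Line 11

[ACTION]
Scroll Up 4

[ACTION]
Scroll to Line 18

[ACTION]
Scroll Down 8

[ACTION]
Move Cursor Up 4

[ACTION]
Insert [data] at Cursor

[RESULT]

data█024-01-15 00:00:01.539 [WARN] cache.redis: Request processed▲
2024-01-15 00:00:03.607 [INFO] api.handler: Connection establishe█
2024-01-15 00:00:04.276 [INFO] auth.jwt: Index rebuild in progres░
2024-01-15 00:00:05.859 [DEBUG] http.server: Heartbeat received f░
2024-01-15 00:00:07.390 [WARN] db.pool: Authentication token refr░
2024-01-15 00:00:08.122 [INFO] net.socket: Queue depth exceeds li░
2024-01-15 00:00:13.886 [INFO] api.handler: Connection establishe░
2024-01-15 00:00:14.332 [WARN] queue.consumer: Worker thread star░
2024-01-15 00:00:16.157 [INFO] net.socket: Rate limit applied to ░
2024-01-15 00:00:21.986 [DEBUG] http.server: SSL certificate vali░
2024-01-15 00:00:23.563 [ERROR] db.pool: Request processed succes░
2024-01-15 00:00:25.812 [INFO] net.socket: Memory usage at thresh░
2024-01-15 00:00:28.483 [DEBUG] http.server: SSL certificate vali░
2024-01-15 00:00:32.189 [WARN] db.pool: Connection established to░
2024-01-15 00:00:32.104 [INFO] auth.jwt: Authentication token ref░
2024-01-15 00:00:37.124 [INFO] auth.jwt: Cache hit for key       ░
2024-01-15 00:00:38.199 [INFO] db.pool: Timeout waiting for respo░
2024-01-15 00:00:43.187 [DEBUG] queue.consumer: Index rebuild in ░
2024-01-15 00:00:48.711 [WARN] net.socket: Worker thread started ░
2024-01-15 00:00:49.167 [DEBUG] worker.main: SSL certificate vali░
2024-01-15 00:00:54.795 [INFO] queue.consumer: Worker thread star░
2024-01-15 00:00:58.440 [WARN] auth.jwt: Socket connection closed░
2024-01-15 00:00:59.378 [WARN] queue.consumer: Configuration load░
2024-01-15 00:01:02.656 [INFO] db.pool: Socket connection closed ░
2024-01-15 00:01:02.447 [INFO] auth.jwt: File descriptor limit re░
2024-01-15 00:01:02.491 [ERROR] api.handler: Configuration loaded░
2024-01-15 00:01:05.192 [DEBUG] net.socket: Rate limit applied to░
                                                                 ░
                                                                 ░
                                                                 ░
                                                                 ░
                                                                 ▼


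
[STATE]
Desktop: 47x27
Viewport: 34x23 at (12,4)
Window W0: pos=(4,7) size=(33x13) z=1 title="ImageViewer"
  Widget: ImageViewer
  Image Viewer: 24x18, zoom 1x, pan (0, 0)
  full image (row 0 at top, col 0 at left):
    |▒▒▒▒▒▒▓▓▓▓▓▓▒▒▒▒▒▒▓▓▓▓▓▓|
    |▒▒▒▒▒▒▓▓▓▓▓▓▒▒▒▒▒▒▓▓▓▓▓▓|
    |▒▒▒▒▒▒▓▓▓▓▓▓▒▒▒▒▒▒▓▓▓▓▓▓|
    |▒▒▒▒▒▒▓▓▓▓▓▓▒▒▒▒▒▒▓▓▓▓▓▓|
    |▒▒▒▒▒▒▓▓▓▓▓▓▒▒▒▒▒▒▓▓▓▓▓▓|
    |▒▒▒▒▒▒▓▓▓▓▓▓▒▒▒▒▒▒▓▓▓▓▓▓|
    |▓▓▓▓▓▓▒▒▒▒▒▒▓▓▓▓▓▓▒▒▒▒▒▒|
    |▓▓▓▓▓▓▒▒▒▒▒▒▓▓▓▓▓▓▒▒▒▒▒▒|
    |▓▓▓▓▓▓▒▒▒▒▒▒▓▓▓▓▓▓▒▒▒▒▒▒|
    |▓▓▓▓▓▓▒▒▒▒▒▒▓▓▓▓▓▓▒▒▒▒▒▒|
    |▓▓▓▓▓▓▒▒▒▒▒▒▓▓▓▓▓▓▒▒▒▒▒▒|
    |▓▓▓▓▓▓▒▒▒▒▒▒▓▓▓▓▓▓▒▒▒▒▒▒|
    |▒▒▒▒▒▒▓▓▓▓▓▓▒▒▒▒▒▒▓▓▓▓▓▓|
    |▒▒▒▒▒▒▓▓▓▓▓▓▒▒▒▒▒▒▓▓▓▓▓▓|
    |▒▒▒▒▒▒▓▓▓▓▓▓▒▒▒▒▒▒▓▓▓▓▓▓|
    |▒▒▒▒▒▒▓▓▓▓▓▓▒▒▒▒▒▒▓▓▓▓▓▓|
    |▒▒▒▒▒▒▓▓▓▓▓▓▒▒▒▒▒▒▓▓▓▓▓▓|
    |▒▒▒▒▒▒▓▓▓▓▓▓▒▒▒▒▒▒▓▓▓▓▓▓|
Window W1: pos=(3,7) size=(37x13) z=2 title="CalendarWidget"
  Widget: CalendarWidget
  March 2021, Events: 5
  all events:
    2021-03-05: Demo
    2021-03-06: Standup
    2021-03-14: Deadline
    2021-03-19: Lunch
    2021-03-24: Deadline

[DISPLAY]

                                  
                                  
                                  
━━━━━━━━━━━━━━━━━━━━━━━━━━━┓      
rWidget                    ┃      
───────────────────────────┨      
     March 2021            ┃      
 Th Fr Sa Su               ┃      
  4  5*  6*  7             ┃      
 11 12 13 14*              ┃      
 18 19* 20 21              ┃      
* 25 26 27 28              ┃      
                           ┃      
                           ┃      
                           ┃      
━━━━━━━━━━━━━━━━━━━━━━━━━━━┛      
                                  
                                  
                                  
                                  
                                  
                                  
                                  


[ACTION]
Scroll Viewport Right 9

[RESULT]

                                  
                                  
                                  
━━━━━━━━━━━━━━━━━━━━━━━━━━┓       
Widget                    ┃       
──────────────────────────┨       
    March 2021            ┃       
Th Fr Sa Su               ┃       
 4  5*  6*  7             ┃       
11 12 13 14*              ┃       
18 19* 20 21              ┃       
 25 26 27 28              ┃       
                          ┃       
                          ┃       
                          ┃       
━━━━━━━━━━━━━━━━━━━━━━━━━━┛       
                                  
                                  
                                  
                                  
                                  
                                  
                                  


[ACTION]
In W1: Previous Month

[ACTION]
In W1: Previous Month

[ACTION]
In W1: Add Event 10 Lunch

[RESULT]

                                  
                                  
                                  
━━━━━━━━━━━━━━━━━━━━━━━━━━┓       
Widget                    ┃       
──────────────────────────┨       
   January 2021           ┃       
Th Fr Sa Su               ┃       
    1  2  3               ┃       
 7  8  9 10*              ┃       
14 15 16 17               ┃       
21 22 23 24               ┃       
28 29 30 31               ┃       
                          ┃       
                          ┃       
━━━━━━━━━━━━━━━━━━━━━━━━━━┛       
                                  
                                  
                                  
                                  
                                  
                                  
                                  


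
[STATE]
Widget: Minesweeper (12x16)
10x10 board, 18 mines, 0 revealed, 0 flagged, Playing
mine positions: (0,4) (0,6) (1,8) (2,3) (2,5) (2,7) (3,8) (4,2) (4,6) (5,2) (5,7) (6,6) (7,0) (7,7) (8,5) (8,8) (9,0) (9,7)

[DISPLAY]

■■■■■■■■■■  
■■■■■■■■■■  
■■■■■■■■■■  
■■■■■■■■■■  
■■■■■■■■■■  
■■■■■■■■■■  
■■■■■■■■■■  
■■■■■■■■■■  
■■■■■■■■■■  
■■■■■■■■■■  
            
            
            
            
            
            


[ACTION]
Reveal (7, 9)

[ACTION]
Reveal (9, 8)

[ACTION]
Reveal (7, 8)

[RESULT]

■■■■■■■■■■  
■■■■■■■■■■  
■■■■■■■■■■  
■■■■■■■■■■  
■■■■■■■■■■  
■■■■■■■■■■  
■■■■■■■■■■  
■■■■■■■■21  
■■■■■■■■■■  
■■■■■■■■2■  
            
            
            
            
            
            


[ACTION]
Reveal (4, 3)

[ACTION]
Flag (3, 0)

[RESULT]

■■■■■■■■■■  
■■■■■■■■■■  
■■■■■■■■■■  
⚑■■■■■■■■■  
■■■2■■■■■■  
■■■■■■■■■■  
■■■■■■■■■■  
■■■■■■■■21  
■■■■■■■■■■  
■■■■■■■■2■  
            
            
            
            
            
            


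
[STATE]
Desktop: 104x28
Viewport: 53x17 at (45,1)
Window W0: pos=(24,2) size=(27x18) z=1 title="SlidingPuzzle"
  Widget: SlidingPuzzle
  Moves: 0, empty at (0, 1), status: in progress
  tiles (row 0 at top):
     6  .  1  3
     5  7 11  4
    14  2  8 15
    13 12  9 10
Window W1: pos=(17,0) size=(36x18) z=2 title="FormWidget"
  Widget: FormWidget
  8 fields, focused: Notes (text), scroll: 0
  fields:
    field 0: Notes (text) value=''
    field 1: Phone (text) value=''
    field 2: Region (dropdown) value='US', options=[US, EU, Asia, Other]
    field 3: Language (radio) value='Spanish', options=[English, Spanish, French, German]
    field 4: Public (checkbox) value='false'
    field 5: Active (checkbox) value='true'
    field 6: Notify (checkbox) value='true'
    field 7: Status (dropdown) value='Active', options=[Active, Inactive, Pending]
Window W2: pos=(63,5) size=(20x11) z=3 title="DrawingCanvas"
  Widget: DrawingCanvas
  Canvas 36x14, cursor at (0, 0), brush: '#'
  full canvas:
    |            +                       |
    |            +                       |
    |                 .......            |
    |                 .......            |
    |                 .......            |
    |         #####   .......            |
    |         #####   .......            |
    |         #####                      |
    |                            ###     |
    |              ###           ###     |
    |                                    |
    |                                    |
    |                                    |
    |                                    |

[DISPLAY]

       ┃                                             
───────┨                                             
      ]┃                                             
      ]┃                                             
     ▼]┃          ┏━━━━━━━━━━━━━━━━━━┓               
(●) Spa┃          ┃ DrawingCanvas    ┃               
       ┃          ┠──────────────────┨               
       ┃          ┃+           +     ┃               
       ┃          ┃            +     ┃               
     ▼]┃          ┃                 .┃               
       ┃          ┃                 .┃               
       ┃          ┃                 .┃               
       ┃          ┃         #####   .┃               
       ┃          ┃         #####   .┃               
       ┃          ┗━━━━━━━━━━━━━━━━━━┛               
       ┃                                             
━━━━━━━┛                                             


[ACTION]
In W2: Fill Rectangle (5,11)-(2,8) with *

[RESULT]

       ┃                                             
───────┨                                             
      ]┃                                             
      ]┃                                             
     ▼]┃          ┏━━━━━━━━━━━━━━━━━━┓               
(●) Spa┃          ┃ DrawingCanvas    ┃               
       ┃          ┠──────────────────┨               
       ┃          ┃+           +     ┃               
       ┃          ┃            +     ┃               
     ▼]┃          ┃        ****     .┃               
       ┃          ┃        ****     .┃               
       ┃          ┃        ****     .┃               
       ┃          ┃        ****##   .┃               
       ┃          ┃         #####   .┃               
       ┃          ┗━━━━━━━━━━━━━━━━━━┛               
       ┃                                             
━━━━━━━┛                                             


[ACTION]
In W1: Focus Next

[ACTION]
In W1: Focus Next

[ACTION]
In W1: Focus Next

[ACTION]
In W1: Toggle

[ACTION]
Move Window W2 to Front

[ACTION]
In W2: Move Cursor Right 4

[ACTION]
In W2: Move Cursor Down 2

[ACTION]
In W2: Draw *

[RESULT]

       ┃                                             
───────┨                                             
      ]┃                                             
      ]┃                                             
     ▼]┃          ┏━━━━━━━━━━━━━━━━━━┓               
(●) Spa┃          ┃ DrawingCanvas    ┃               
       ┃          ┠──────────────────┨               
       ┃          ┃            +     ┃               
       ┃          ┃            +     ┃               
     ▼]┃          ┃    *   ****     .┃               
       ┃          ┃        ****     .┃               
       ┃          ┃        ****     .┃               
       ┃          ┃        ****##   .┃               
       ┃          ┃         #####   .┃               
       ┃          ┗━━━━━━━━━━━━━━━━━━┛               
       ┃                                             
━━━━━━━┛                                             


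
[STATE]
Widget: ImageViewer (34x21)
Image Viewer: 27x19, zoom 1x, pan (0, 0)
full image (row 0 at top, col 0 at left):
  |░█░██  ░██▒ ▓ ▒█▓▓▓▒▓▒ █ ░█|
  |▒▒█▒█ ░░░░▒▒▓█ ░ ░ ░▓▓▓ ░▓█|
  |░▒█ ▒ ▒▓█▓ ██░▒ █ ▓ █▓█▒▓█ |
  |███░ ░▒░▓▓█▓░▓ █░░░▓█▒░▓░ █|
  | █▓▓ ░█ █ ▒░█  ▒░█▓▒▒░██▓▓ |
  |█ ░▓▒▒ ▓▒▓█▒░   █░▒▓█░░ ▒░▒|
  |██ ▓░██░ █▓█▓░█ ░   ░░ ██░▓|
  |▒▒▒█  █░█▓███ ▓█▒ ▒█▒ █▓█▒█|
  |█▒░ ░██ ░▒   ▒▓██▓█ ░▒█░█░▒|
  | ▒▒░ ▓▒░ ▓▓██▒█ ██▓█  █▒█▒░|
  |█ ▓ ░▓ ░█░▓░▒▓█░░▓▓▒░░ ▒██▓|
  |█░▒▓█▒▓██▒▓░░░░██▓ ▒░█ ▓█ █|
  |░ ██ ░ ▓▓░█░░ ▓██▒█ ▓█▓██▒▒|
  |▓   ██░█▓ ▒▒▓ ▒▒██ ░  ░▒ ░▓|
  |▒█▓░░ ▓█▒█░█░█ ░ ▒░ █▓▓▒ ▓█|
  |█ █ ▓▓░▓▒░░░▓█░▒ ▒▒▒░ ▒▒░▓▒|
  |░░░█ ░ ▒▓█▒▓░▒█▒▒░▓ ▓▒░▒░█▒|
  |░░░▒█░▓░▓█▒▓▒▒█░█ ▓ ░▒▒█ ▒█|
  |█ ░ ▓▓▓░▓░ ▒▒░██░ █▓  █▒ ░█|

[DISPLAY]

░█░██  ░██▒ ▓ ▒█▓▓▓▒▓▒ █ ░█       
▒▒█▒█ ░░░░▒▒▓█ ░ ░ ░▓▓▓ ░▓█       
░▒█ ▒ ▒▓█▓ ██░▒ █ ▓ █▓█▒▓█        
███░ ░▒░▓▓█▓░▓ █░░░▓█▒░▓░ █       
 █▓▓ ░█ █ ▒░█  ▒░█▓▒▒░██▓▓        
█ ░▓▒▒ ▓▒▓█▒░   █░▒▓█░░ ▒░▒       
██ ▓░██░ █▓█▓░█ ░   ░░ ██░▓       
▒▒▒█  █░█▓███ ▓█▒ ▒█▒ █▓█▒█       
█▒░ ░██ ░▒   ▒▓██▓█ ░▒█░█░▒       
 ▒▒░ ▓▒░ ▓▓██▒█ ██▓█  █▒█▒░       
█ ▓ ░▓ ░█░▓░▒▓█░░▓▓▒░░ ▒██▓       
█░▒▓█▒▓██▒▓░░░░██▓ ▒░█ ▓█ █       
░ ██ ░ ▓▓░█░░ ▓██▒█ ▓█▓██▒▒       
▓   ██░█▓ ▒▒▓ ▒▒██ ░  ░▒ ░▓       
▒█▓░░ ▓█▒█░█░█ ░ ▒░ █▓▓▒ ▓█       
█ █ ▓▓░▓▒░░░▓█░▒ ▒▒▒░ ▒▒░▓▒       
░░░█ ░ ▒▓█▒▓░▒█▒▒░▓ ▓▒░▒░█▒       
░░░▒█░▓░▓█▒▓▒▒█░█ ▓ ░▒▒█ ▒█       
█ ░ ▓▓▓░▓░ ▒▒░██░ █▓  █▒ ░█       
                                  
                                  


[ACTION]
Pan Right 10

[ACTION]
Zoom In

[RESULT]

    ░░████▒▒  ▓▓  ▒▒██▓▓▓▓▓▓▒▒▓▓▒▒
    ░░████▒▒  ▓▓  ▒▒██▓▓▓▓▓▓▒▒▓▓▒▒
  ░░░░░░░░▒▒▒▒▓▓██  ░░  ░░  ░░▓▓▓▓
  ░░░░░░░░▒▒▒▒▓▓██  ░░  ░░  ░░▓▓▓▓
  ▒▒▓▓██▓▓  ████░░▒▒  ██  ▓▓  ██▓▓
  ▒▒▓▓██▓▓  ████░░▒▒  ██  ▓▓  ██▓▓
░░▒▒░░▓▓▓▓██▓▓░░▓▓  ██░░░░░░▓▓██▒▒
░░▒▒░░▓▓▓▓██▓▓░░▓▓  ██░░░░░░▓▓██▒▒
░░██  ██  ▒▒░░██    ▒▒░░██▓▓▒▒▒▒░░
░░██  ██  ▒▒░░██    ▒▒░░██▓▓▒▒▒▒░░
▒▒  ▓▓▒▒▓▓██▒▒░░      ██░░▒▒▓▓██░░
▒▒  ▓▓▒▒▓▓██▒▒░░      ██░░▒▒▓▓██░░
████░░  ██▓▓██▓▓░░██  ░░      ░░░░
████░░  ██▓▓██▓▓░░██  ░░      ░░░░
  ██░░██▓▓██████  ▓▓██▒▒  ▒▒██▒▒  
  ██░░██▓▓██████  ▓▓██▒▒  ▒▒██▒▒  
████  ░░▒▒      ▒▒▓▓████▓▓██  ░░▒▒
████  ░░▒▒      ▒▒▓▓████▓▓██  ░░▒▒
▓▓▒▒░░  ▓▓▓▓████▒▒██  ████▓▓██    
▓▓▒▒░░  ▓▓▓▓████▒▒██  ████▓▓██    
▓▓  ░░██░░▓▓░░▒▒▓▓██░░░░▓▓▓▓▒▒░░░░


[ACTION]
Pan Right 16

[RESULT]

  ▒▒██▓▓▓▓▓▓▒▒▓▓▒▒  ██  ░░██      
  ▒▒██▓▓▓▓▓▓▒▒▓▓▒▒  ██  ░░██      
██  ░░  ░░  ░░▓▓▓▓▓▓  ░░▓▓██      
██  ░░  ░░  ░░▓▓▓▓▓▓  ░░▓▓██      
░░▒▒  ██  ▓▓  ██▓▓██▒▒▓▓██        
░░▒▒  ██  ▓▓  ██▓▓██▒▒▓▓██        
▓▓  ██░░░░░░▓▓██▒▒░░▓▓░░  ██      
▓▓  ██░░░░░░▓▓██▒▒░░▓▓░░  ██      
    ▒▒░░██▓▓▒▒▒▒░░████▓▓▓▓        
    ▒▒░░██▓▓▒▒▒▒░░████▓▓▓▓        
      ██░░▒▒▓▓██░░░░  ▒▒░░▒▒      
      ██░░▒▒▓▓██░░░░  ▒▒░░▒▒      
░░██  ░░      ░░░░  ████░░▓▓      
░░██  ░░      ░░░░  ████░░▓▓      
  ▓▓██▒▒  ▒▒██▒▒  ██▓▓██▒▒██      
  ▓▓██▒▒  ▒▒██▒▒  ██▓▓██▒▒██      
▒▒▓▓████▓▓██  ░░▒▒██░░██░░▒▒      
▒▒▓▓████▓▓██  ░░▒▒██░░██░░▒▒      
▒▒██  ████▓▓██    ██▒▒██▒▒░░      
▒▒██  ████▓▓██    ██▒▒██▒▒░░      
▓▓██░░░░▓▓▓▓▒▒░░░░  ▒▒████▓▓      


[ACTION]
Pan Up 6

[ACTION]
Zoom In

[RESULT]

████▒▒▒   ▓▓▓   ▒▒▒███▓▓▓▓▓▓▓▓▓▒▒▒
████▒▒▒   ▓▓▓   ▒▒▒███▓▓▓▓▓▓▓▓▓▒▒▒
████▒▒▒   ▓▓▓   ▒▒▒███▓▓▓▓▓▓▓▓▓▒▒▒
░░░░▒▒▒▒▒▒▓▓▓███   ░░░   ░░░   ░░░
░░░░▒▒▒▒▒▒▓▓▓███   ░░░   ░░░   ░░░
░░░░▒▒▒▒▒▒▓▓▓███   ░░░   ░░░   ░░░
█▓▓▓   ██████░░░▒▒▒   ███   ▓▓▓   
█▓▓▓   ██████░░░▒▒▒   ███   ▓▓▓   
█▓▓▓   ██████░░░▒▒▒   ███   ▓▓▓   
▓▓▓▓███▓▓▓░░░▓▓▓   ███░░░░░░░░░▓▓▓
▓▓▓▓███▓▓▓░░░▓▓▓   ███░░░░░░░░░▓▓▓
▓▓▓▓███▓▓▓░░░▓▓▓   ███░░░░░░░░░▓▓▓
█   ▒▒▒░░░███      ▒▒▒░░░███▓▓▓▒▒▒
█   ▒▒▒░░░███      ▒▒▒░░░███▓▓▓▒▒▒
█   ▒▒▒░░░███      ▒▒▒░░░███▓▓▓▒▒▒
▒▓▓▓███▒▒▒░░░         ███░░░▒▒▒▓▓▓
▒▓▓▓███▒▒▒░░░         ███░░░▒▒▒▓▓▓
▒▓▓▓███▒▒▒░░░         ███░░░▒▒▒▓▓▓
 ███▓▓▓███▓▓▓░░░███   ░░░         
 ███▓▓▓███▓▓▓░░░███   ░░░         
 ███▓▓▓███▓▓▓░░░███   ░░░         
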